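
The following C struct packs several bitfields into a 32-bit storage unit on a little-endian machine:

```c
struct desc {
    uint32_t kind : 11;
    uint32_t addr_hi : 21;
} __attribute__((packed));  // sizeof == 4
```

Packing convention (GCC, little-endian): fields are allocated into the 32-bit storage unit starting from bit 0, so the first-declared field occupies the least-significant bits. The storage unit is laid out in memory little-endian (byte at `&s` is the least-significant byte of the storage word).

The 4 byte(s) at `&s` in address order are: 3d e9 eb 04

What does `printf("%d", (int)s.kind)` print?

[0]=0x3d [1]=0xe9 [2]=0xeb [3]=0x04 (little-endian) → word 0x04ebe93d
kind:11 @ bit 0 → (0x04ebe93d>>0)&0x7ff = 0x13d  ←
addr_hi:21 @ bit 11 → (0x04ebe93d>>11)&0x1fffff = 0x9d7d

317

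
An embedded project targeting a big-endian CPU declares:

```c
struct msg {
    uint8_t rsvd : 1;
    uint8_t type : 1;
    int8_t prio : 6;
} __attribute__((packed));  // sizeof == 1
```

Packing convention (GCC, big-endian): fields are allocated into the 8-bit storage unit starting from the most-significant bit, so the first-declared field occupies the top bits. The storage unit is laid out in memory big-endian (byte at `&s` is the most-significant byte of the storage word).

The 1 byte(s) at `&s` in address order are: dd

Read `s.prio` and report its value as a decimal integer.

[0]=0xdd (big-endian) → word 0xdd
rsvd [7+:1] = (word>>7) & 0x1 = 1
type [6+:1] = (word>>6) & 0x1 = 1
prio [0+:6] = (word>>0) & 0x3f = 29  ←
prio signed 6b, MSB=0: value = 29

29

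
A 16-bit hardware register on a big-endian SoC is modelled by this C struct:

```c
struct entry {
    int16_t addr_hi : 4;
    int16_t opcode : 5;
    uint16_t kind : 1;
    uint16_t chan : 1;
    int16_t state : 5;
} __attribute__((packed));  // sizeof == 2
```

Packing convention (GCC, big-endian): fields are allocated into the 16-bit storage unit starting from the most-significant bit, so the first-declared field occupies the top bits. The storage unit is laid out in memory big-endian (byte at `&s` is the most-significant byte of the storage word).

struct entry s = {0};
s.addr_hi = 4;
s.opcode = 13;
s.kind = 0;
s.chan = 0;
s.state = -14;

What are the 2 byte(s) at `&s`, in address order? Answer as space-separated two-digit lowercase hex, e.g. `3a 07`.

46 92

addr_hi:4 = 4 → 0x4 << 12 → word 0x4000
opcode:5 = 13 → 0xd << 7 → word 0x4680
kind:1 = 0 → 0x0 << 6 → word 0x4680
chan:1 = 0 → 0x0 << 5 → word 0x4680
state:5 = -14 → 0x12 << 0 → word 0x4692
word = 0x4692 → big-endian bytes:
  [0]=0x46  [1]=0x92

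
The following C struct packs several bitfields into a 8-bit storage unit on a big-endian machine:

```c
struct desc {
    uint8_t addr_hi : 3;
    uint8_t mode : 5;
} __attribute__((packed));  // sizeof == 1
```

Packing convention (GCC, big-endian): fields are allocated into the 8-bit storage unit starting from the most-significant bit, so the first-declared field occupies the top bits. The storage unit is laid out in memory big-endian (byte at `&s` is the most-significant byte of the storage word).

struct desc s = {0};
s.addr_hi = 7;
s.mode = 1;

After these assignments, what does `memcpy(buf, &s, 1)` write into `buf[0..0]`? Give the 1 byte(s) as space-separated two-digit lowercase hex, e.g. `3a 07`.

[5+:3] addr_hi=7 & 0x7 = 0x7; word=0xe0
[0+:5] mode=1 & 0x1f = 0x1; word=0xe1
word = 0xe1 → big-endian bytes:
  [0]=0xe1

e1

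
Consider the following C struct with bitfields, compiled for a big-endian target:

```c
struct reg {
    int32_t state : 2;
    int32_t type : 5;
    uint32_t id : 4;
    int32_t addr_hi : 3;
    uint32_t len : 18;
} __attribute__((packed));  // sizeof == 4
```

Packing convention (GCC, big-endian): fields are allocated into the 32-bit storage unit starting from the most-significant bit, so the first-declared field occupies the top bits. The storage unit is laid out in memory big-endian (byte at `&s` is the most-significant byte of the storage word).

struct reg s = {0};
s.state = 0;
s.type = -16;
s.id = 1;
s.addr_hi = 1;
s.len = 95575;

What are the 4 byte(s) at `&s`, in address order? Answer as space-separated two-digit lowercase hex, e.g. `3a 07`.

20 25 75 57

state (2b) val=0 bits=0x0 at bit 30: 0x00000000
type (5b) val=-16 bits=0x10 at bit 25: 0x20000000
id (4b) val=1 bits=0x1 at bit 21: 0x20200000
addr_hi (3b) val=1 bits=0x1 at bit 18: 0x20240000
len (18b) val=95575 bits=0x17557 at bit 0: 0x20257557
word = 0x20257557 → big-endian bytes:
  [0]=0x20  [1]=0x25  [2]=0x75  [3]=0x57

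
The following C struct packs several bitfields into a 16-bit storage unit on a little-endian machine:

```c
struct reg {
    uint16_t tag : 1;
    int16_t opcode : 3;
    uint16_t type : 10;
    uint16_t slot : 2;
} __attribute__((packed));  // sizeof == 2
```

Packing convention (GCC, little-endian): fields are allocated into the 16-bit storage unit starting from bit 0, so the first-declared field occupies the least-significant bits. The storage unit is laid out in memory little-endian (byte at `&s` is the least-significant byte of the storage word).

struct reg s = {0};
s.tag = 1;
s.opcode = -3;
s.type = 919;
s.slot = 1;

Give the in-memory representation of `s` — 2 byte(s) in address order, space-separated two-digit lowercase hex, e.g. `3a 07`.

7b 79

[0+:1] tag=1 & 0x1 = 0x1; word=0x0001
[1+:3] opcode=-3 & 0x7 = 0x5; word=0x000b
[4+:10] type=919 & 0x3ff = 0x397; word=0x397b
[14+:2] slot=1 & 0x3 = 0x1; word=0x797b
word = 0x797b → little-endian bytes:
  [0]=0x7b  [1]=0x79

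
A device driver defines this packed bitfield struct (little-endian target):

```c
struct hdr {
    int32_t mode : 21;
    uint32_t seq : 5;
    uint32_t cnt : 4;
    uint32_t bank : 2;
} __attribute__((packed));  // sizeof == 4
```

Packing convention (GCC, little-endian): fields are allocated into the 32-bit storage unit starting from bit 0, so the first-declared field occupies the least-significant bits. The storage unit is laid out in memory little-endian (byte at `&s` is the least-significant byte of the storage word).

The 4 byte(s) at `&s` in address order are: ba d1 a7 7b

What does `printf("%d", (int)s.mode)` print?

512442

[0]=0xba [1]=0xd1 [2]=0xa7 [3]=0x7b (little-endian) → word 0x7ba7d1ba
mode [0+:21] = (word>>0) & 0x1fffff = 512442  ←
seq [21+:5] = (word>>21) & 0x1f = 29
cnt [26+:4] = (word>>26) & 0xf = 14
bank [30+:2] = (word>>30) & 0x3 = 1
mode signed 21b, MSB=0: value = 512442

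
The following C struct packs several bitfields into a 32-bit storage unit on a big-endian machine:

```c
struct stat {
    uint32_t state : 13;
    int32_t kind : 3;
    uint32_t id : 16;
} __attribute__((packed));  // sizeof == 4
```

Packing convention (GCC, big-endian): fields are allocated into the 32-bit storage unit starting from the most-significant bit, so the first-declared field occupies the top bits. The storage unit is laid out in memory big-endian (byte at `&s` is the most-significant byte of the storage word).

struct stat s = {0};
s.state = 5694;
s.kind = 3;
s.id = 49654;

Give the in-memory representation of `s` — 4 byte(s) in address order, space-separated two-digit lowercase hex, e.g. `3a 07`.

state (13b) val=5694 bits=0x163e at bit 19: 0xb1f00000
kind (3b) val=3 bits=0x3 at bit 16: 0xb1f30000
id (16b) val=49654 bits=0xc1f6 at bit 0: 0xb1f3c1f6
word = 0xb1f3c1f6 → big-endian bytes:
  [0]=0xb1  [1]=0xf3  [2]=0xc1  [3]=0xf6

b1 f3 c1 f6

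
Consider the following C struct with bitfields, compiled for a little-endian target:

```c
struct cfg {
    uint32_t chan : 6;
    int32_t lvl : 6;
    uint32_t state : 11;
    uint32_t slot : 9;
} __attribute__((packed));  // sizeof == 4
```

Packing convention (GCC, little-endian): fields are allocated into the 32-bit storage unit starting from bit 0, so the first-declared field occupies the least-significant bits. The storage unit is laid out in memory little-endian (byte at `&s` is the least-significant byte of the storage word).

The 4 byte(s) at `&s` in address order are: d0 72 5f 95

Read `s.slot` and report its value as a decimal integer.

298

[0]=0xd0 [1]=0x72 [2]=0x5f [3]=0x95 (little-endian) → word 0x955f72d0
chan [0+:6] = (word>>0) & 0x3f = 16
lvl [6+:6] = (word>>6) & 0x3f = 11
state [12+:11] = (word>>12) & 0x7ff = 1527
slot [23+:9] = (word>>23) & 0x1ff = 298  ←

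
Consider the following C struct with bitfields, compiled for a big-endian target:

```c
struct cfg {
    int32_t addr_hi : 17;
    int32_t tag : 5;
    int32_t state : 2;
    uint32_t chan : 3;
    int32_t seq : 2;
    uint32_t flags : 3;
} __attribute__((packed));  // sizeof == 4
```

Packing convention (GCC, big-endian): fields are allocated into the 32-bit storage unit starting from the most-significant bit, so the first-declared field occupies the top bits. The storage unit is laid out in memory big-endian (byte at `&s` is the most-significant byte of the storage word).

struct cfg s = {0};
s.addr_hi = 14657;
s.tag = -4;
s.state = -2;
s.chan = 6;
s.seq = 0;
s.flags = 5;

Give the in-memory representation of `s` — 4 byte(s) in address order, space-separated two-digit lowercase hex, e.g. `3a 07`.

1c a0 f2 c5

addr_hi:17 = 14657 → 0x3941 << 15 → word 0x1ca08000
tag:5 = -4 → 0x1c << 10 → word 0x1ca0f000
state:2 = -2 → 0x2 << 8 → word 0x1ca0f200
chan:3 = 6 → 0x6 << 5 → word 0x1ca0f2c0
seq:2 = 0 → 0x0 << 3 → word 0x1ca0f2c0
flags:3 = 5 → 0x5 << 0 → word 0x1ca0f2c5
word = 0x1ca0f2c5 → big-endian bytes:
  [0]=0x1c  [1]=0xa0  [2]=0xf2  [3]=0xc5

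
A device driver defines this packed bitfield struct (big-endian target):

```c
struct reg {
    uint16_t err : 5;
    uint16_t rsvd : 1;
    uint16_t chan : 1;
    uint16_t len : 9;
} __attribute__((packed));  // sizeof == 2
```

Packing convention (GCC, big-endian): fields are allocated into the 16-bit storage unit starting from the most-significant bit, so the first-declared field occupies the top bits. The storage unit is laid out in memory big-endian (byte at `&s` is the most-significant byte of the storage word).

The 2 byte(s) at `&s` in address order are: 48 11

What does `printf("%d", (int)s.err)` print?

[0]=0x48 [1]=0x11 (big-endian) → word 0x4811
err [11+:5] = (word>>11) & 0x1f = 9  ←
rsvd [10+:1] = (word>>10) & 0x1 = 0
chan [9+:1] = (word>>9) & 0x1 = 0
len [0+:9] = (word>>0) & 0x1ff = 17

9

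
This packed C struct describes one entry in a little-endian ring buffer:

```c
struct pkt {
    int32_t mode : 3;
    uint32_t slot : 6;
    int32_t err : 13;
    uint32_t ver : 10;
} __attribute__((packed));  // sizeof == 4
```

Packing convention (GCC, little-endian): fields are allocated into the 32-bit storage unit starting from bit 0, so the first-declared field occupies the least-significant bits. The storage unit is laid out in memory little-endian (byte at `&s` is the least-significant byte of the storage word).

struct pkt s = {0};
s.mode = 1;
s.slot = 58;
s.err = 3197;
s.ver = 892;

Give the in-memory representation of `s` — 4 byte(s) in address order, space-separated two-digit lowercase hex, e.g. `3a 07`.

d1 fb 18 df

mode:3 = 1 → 0x1 << 0 → word 0x00000001
slot:6 = 58 → 0x3a << 3 → word 0x000001d1
err:13 = 3197 → 0xc7d << 9 → word 0x0018fbd1
ver:10 = 892 → 0x37c << 22 → word 0xdf18fbd1
word = 0xdf18fbd1 → little-endian bytes:
  [0]=0xd1  [1]=0xfb  [2]=0x18  [3]=0xdf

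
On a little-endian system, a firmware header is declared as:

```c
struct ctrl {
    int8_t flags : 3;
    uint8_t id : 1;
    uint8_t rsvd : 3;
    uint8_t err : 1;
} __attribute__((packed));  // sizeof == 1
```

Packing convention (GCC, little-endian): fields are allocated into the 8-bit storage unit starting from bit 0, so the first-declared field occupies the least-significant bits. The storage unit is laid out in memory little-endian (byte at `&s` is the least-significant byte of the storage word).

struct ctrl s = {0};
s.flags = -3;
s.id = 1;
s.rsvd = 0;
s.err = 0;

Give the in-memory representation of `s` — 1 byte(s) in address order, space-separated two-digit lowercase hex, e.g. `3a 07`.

0d

flags (3b) val=-3 bits=0x5 at bit 0: 0x05
id (1b) val=1 bits=0x1 at bit 3: 0x0d
rsvd (3b) val=0 bits=0x0 at bit 4: 0x0d
err (1b) val=0 bits=0x0 at bit 7: 0x0d
word = 0x0d → little-endian bytes:
  [0]=0x0d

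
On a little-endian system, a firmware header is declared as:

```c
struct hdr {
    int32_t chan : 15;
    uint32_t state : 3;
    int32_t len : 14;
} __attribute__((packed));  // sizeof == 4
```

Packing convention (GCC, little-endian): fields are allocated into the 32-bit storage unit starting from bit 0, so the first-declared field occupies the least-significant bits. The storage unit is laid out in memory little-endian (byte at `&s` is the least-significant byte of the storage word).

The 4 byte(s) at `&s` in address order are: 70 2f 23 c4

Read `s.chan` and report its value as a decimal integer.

[0]=0x70 [1]=0x2f [2]=0x23 [3]=0xc4 (little-endian) → word 0xc4232f70
chan [0+:15] = (word>>0) & 0x7fff = 12144  ←
state [15+:3] = (word>>15) & 0x7 = 6
len [18+:14] = (word>>18) & 0x3fff = 12552
chan signed 15b, MSB=0: value = 12144

12144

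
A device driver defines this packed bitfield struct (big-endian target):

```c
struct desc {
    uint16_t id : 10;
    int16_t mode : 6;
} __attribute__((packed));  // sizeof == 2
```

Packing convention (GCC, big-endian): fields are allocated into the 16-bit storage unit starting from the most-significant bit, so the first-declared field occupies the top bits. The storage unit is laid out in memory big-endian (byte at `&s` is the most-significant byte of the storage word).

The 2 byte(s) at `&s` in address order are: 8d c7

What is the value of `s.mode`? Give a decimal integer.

[0]=0x8d [1]=0xc7 (big-endian) → word 0x8dc7
id:10 @ bit 6 → (0x8dc7>>6)&0x3ff = 0x237
mode:6 @ bit 0 → (0x8dc7>>0)&0x3f = 0x7  ←
mode signed 6b, MSB=0: value = 7

7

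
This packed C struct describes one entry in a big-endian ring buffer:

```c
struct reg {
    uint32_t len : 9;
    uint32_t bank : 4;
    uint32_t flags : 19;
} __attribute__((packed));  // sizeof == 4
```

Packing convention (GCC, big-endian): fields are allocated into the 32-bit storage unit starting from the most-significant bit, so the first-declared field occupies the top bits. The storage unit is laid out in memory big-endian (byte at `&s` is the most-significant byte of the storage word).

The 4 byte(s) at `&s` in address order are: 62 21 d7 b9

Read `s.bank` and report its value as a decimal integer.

4

[0]=0x62 [1]=0x21 [2]=0xd7 [3]=0xb9 (big-endian) → word 0x6221d7b9
len [23+:9] = (word>>23) & 0x1ff = 196
bank [19+:4] = (word>>19) & 0xf = 4  ←
flags [0+:19] = (word>>0) & 0x7ffff = 120761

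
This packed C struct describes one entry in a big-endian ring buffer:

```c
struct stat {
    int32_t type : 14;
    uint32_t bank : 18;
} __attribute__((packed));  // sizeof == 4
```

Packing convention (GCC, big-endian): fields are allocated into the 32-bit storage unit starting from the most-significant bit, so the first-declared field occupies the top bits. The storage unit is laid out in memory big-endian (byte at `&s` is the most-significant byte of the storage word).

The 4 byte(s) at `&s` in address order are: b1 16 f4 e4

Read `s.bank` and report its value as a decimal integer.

193764

[0]=0xb1 [1]=0x16 [2]=0xf4 [3]=0xe4 (big-endian) → word 0xb116f4e4
type [18+:14] = (word>>18) & 0x3fff = 11333
bank [0+:18] = (word>>0) & 0x3ffff = 193764  ←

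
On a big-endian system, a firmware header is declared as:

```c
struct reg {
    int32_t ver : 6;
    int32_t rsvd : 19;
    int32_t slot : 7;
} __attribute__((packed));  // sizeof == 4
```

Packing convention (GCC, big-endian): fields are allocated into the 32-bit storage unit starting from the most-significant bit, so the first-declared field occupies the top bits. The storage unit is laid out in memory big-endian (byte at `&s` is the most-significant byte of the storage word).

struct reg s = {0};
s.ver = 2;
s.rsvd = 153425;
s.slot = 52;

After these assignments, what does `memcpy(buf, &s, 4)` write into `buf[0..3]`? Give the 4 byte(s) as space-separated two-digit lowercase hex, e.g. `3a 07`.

ver (6b) val=2 bits=0x2 at bit 26: 0x08000000
rsvd (19b) val=153425 bits=0x25751 at bit 7: 0x092ba880
slot (7b) val=52 bits=0x34 at bit 0: 0x092ba8b4
word = 0x092ba8b4 → big-endian bytes:
  [0]=0x09  [1]=0x2b  [2]=0xa8  [3]=0xb4

09 2b a8 b4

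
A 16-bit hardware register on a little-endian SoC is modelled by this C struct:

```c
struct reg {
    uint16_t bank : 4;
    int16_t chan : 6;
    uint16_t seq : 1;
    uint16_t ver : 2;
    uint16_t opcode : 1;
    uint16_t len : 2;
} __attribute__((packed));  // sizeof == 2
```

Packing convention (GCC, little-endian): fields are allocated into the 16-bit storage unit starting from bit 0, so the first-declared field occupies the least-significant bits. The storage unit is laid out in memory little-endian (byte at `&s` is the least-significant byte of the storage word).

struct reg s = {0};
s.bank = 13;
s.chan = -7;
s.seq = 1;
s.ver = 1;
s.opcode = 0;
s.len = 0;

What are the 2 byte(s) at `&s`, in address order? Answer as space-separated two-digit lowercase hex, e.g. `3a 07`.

[0+:4] bank=13 & 0xf = 0xd; word=0x000d
[4+:6] chan=-7 & 0x3f = 0x39; word=0x039d
[10+:1] seq=1 & 0x1 = 0x1; word=0x079d
[11+:2] ver=1 & 0x3 = 0x1; word=0x0f9d
[13+:1] opcode=0 & 0x1 = 0x0; word=0x0f9d
[14+:2] len=0 & 0x3 = 0x0; word=0x0f9d
word = 0x0f9d → little-endian bytes:
  [0]=0x9d  [1]=0x0f

9d 0f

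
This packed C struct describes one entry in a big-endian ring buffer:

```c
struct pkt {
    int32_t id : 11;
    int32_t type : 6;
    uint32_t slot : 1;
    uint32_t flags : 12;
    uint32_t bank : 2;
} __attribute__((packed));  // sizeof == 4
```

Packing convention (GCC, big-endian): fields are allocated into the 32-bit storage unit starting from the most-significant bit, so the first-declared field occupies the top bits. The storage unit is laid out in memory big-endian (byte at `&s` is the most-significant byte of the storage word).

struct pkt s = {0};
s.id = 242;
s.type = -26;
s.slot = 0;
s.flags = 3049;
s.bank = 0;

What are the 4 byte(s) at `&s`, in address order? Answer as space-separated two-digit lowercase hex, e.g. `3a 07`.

1e 53 2f a4

[21+:11] id=242 & 0x7ff = 0xf2; word=0x1e400000
[15+:6] type=-26 & 0x3f = 0x26; word=0x1e530000
[14+:1] slot=0 & 0x1 = 0x0; word=0x1e530000
[2+:12] flags=3049 & 0xfff = 0xbe9; word=0x1e532fa4
[0+:2] bank=0 & 0x3 = 0x0; word=0x1e532fa4
word = 0x1e532fa4 → big-endian bytes:
  [0]=0x1e  [1]=0x53  [2]=0x2f  [3]=0xa4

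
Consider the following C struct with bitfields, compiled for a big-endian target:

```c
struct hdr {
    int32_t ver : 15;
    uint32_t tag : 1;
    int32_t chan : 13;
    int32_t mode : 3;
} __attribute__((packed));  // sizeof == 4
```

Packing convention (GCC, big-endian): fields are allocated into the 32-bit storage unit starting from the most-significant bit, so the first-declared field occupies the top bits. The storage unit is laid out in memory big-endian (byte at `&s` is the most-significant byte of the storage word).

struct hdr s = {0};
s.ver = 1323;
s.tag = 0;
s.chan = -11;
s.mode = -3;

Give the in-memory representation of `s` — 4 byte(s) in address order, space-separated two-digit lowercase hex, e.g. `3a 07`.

0a 56 ff ad

ver (15b) val=1323 bits=0x52b at bit 17: 0x0a560000
tag (1b) val=0 bits=0x0 at bit 16: 0x0a560000
chan (13b) val=-11 bits=0x1ff5 at bit 3: 0x0a56ffa8
mode (3b) val=-3 bits=0x5 at bit 0: 0x0a56ffad
word = 0x0a56ffad → big-endian bytes:
  [0]=0x0a  [1]=0x56  [2]=0xff  [3]=0xad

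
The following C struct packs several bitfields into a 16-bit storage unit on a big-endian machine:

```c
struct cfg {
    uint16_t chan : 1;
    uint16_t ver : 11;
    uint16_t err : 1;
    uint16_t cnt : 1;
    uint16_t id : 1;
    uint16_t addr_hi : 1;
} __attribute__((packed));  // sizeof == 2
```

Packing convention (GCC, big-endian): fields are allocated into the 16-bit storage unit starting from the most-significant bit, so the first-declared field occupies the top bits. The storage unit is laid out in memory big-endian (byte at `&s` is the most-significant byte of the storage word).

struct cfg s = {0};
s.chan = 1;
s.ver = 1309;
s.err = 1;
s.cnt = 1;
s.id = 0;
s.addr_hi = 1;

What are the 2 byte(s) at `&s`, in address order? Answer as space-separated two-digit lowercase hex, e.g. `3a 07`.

[15+:1] chan=1 & 0x1 = 0x1; word=0x8000
[4+:11] ver=1309 & 0x7ff = 0x51d; word=0xd1d0
[3+:1] err=1 & 0x1 = 0x1; word=0xd1d8
[2+:1] cnt=1 & 0x1 = 0x1; word=0xd1dc
[1+:1] id=0 & 0x1 = 0x0; word=0xd1dc
[0+:1] addr_hi=1 & 0x1 = 0x1; word=0xd1dd
word = 0xd1dd → big-endian bytes:
  [0]=0xd1  [1]=0xdd

d1 dd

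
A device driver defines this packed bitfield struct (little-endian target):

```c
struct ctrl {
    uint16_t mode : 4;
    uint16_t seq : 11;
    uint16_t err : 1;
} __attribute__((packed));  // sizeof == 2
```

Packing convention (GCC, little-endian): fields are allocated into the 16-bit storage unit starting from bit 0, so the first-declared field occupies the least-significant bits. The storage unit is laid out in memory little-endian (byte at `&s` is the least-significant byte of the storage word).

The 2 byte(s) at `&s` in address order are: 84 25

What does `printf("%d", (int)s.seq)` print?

600

[0]=0x84 [1]=0x25 (little-endian) → word 0x2584
mode:4 @ bit 0 → (0x2584>>0)&0xf = 0x4
seq:11 @ bit 4 → (0x2584>>4)&0x7ff = 0x258  ←
err:1 @ bit 15 → (0x2584>>15)&0x1 = 0x0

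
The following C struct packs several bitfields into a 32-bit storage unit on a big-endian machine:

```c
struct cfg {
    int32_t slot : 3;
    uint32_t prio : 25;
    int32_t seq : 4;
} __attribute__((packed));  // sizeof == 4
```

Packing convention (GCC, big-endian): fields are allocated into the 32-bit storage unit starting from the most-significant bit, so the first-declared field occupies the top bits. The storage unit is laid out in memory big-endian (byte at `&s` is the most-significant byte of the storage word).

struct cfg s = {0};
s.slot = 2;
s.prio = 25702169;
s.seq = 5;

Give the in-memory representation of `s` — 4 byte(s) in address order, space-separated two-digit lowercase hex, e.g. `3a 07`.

slot:3 = 2 → 0x2 << 29 → word 0x40000000
prio:25 = 25702169 → 0x1882f19 << 4 → word 0x5882f190
seq:4 = 5 → 0x5 << 0 → word 0x5882f195
word = 0x5882f195 → big-endian bytes:
  [0]=0x58  [1]=0x82  [2]=0xf1  [3]=0x95

58 82 f1 95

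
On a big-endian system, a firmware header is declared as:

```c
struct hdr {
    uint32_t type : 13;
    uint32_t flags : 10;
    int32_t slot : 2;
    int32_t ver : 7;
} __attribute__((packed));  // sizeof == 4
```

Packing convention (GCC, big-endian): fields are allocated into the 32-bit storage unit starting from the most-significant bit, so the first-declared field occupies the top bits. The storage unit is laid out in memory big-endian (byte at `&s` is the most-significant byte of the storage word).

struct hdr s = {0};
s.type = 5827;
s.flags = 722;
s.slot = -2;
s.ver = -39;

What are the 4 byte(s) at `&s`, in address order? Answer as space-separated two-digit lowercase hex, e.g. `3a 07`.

b6 1d a5 59

[19+:13] type=5827 & 0x1fff = 0x16c3; word=0xb6180000
[9+:10] flags=722 & 0x3ff = 0x2d2; word=0xb61da400
[7+:2] slot=-2 & 0x3 = 0x2; word=0xb61da500
[0+:7] ver=-39 & 0x7f = 0x59; word=0xb61da559
word = 0xb61da559 → big-endian bytes:
  [0]=0xb6  [1]=0x1d  [2]=0xa5  [3]=0x59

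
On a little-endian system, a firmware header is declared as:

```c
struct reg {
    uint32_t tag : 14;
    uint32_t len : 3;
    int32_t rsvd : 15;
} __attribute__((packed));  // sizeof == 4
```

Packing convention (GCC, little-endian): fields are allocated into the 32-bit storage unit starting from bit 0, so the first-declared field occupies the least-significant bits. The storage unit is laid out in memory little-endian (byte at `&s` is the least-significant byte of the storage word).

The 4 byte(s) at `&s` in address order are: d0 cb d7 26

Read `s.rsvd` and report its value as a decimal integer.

[0]=0xd0 [1]=0xcb [2]=0xd7 [3]=0x26 (little-endian) → word 0x26d7cbd0
tag [0+:14] = (word>>0) & 0x3fff = 3024
len [14+:3] = (word>>14) & 0x7 = 7
rsvd [17+:15] = (word>>17) & 0x7fff = 4971  ←
rsvd signed 15b, MSB=0: value = 4971

4971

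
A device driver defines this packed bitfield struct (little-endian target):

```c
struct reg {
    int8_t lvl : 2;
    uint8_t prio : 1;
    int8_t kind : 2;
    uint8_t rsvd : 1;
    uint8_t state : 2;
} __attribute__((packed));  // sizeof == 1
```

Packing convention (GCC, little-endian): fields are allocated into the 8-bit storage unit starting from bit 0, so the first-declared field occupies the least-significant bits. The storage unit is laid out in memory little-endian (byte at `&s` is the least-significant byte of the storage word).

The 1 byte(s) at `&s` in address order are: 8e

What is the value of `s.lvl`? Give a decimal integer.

-2

[0]=0x8e (little-endian) → word 0x8e
lvl:2 @ bit 0 → (0x8e>>0)&0x3 = 0x2  ←
prio:1 @ bit 2 → (0x8e>>2)&0x1 = 0x1
kind:2 @ bit 3 → (0x8e>>3)&0x3 = 0x1
rsvd:1 @ bit 5 → (0x8e>>5)&0x1 = 0x0
state:2 @ bit 6 → (0x8e>>6)&0x3 = 0x2
lvl signed 2b, MSB=1: 2 - 4 = -2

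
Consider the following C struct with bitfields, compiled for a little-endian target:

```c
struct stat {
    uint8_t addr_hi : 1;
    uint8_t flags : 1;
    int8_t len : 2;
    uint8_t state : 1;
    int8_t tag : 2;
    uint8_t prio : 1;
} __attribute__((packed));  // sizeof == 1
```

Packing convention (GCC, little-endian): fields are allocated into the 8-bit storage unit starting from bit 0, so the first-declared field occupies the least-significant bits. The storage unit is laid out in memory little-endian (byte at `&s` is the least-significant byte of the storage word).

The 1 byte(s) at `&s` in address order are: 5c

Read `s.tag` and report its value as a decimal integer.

[0]=0x5c (little-endian) → word 0x5c
addr_hi [0+:1] = (word>>0) & 0x1 = 0
flags [1+:1] = (word>>1) & 0x1 = 0
len [2+:2] = (word>>2) & 0x3 = 3
state [4+:1] = (word>>4) & 0x1 = 1
tag [5+:2] = (word>>5) & 0x3 = 2  ←
prio [7+:1] = (word>>7) & 0x1 = 0
tag signed 2b, MSB=1: 2 - 4 = -2

-2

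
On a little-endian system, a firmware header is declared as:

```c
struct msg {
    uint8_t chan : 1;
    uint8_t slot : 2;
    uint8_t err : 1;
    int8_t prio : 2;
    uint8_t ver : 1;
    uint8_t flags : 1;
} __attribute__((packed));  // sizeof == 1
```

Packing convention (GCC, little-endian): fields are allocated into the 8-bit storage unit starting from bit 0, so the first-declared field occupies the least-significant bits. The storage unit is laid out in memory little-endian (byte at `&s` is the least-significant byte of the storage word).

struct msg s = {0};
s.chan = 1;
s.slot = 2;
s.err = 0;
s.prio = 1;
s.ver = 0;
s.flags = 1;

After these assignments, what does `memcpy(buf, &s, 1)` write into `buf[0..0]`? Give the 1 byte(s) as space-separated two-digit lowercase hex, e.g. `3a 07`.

[0+:1] chan=1 & 0x1 = 0x1; word=0x01
[1+:2] slot=2 & 0x3 = 0x2; word=0x05
[3+:1] err=0 & 0x1 = 0x0; word=0x05
[4+:2] prio=1 & 0x3 = 0x1; word=0x15
[6+:1] ver=0 & 0x1 = 0x0; word=0x15
[7+:1] flags=1 & 0x1 = 0x1; word=0x95
word = 0x95 → little-endian bytes:
  [0]=0x95

95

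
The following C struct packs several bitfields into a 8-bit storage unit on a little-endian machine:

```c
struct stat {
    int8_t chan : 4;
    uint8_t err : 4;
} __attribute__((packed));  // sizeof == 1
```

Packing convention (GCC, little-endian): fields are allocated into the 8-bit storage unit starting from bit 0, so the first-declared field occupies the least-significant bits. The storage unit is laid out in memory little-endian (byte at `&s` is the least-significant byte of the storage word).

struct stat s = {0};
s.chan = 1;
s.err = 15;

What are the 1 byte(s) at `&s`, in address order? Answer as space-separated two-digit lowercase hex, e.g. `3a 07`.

f1

chan:4 = 1 → 0x1 << 0 → word 0x01
err:4 = 15 → 0xf << 4 → word 0xf1
word = 0xf1 → little-endian bytes:
  [0]=0xf1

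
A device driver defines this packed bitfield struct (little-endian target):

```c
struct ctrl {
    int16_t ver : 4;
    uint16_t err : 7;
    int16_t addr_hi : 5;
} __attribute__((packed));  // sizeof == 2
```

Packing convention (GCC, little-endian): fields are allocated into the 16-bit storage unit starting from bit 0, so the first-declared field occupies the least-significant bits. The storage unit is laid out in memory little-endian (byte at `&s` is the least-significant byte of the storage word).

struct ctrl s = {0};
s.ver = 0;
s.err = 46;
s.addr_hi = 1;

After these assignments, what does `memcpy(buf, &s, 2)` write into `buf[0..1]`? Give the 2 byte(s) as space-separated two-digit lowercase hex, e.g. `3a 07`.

e0 0a

ver:4 = 0 → 0x0 << 0 → word 0x0000
err:7 = 46 → 0x2e << 4 → word 0x02e0
addr_hi:5 = 1 → 0x1 << 11 → word 0x0ae0
word = 0x0ae0 → little-endian bytes:
  [0]=0xe0  [1]=0x0a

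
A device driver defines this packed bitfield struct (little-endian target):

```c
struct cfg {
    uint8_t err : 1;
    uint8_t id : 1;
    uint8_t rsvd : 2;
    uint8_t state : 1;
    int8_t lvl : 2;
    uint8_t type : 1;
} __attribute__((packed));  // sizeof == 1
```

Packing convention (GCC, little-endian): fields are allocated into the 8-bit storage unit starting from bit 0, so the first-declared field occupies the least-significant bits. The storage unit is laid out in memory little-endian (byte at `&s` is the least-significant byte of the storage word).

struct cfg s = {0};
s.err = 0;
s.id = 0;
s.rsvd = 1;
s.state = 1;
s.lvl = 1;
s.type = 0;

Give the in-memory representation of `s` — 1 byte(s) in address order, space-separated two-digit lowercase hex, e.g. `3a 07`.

34

[0+:1] err=0 & 0x1 = 0x0; word=0x00
[1+:1] id=0 & 0x1 = 0x0; word=0x00
[2+:2] rsvd=1 & 0x3 = 0x1; word=0x04
[4+:1] state=1 & 0x1 = 0x1; word=0x14
[5+:2] lvl=1 & 0x3 = 0x1; word=0x34
[7+:1] type=0 & 0x1 = 0x0; word=0x34
word = 0x34 → little-endian bytes:
  [0]=0x34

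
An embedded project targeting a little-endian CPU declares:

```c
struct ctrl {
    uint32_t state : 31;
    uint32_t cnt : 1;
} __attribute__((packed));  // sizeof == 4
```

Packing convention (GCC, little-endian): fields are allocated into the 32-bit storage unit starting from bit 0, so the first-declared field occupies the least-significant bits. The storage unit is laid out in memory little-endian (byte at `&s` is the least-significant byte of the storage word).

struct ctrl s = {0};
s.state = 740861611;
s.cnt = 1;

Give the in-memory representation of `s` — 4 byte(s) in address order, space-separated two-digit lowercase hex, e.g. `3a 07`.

state (31b) val=740861611 bits=0x2c28a6ab at bit 0: 0x2c28a6ab
cnt (1b) val=1 bits=0x1 at bit 31: 0xac28a6ab
word = 0xac28a6ab → little-endian bytes:
  [0]=0xab  [1]=0xa6  [2]=0x28  [3]=0xac

ab a6 28 ac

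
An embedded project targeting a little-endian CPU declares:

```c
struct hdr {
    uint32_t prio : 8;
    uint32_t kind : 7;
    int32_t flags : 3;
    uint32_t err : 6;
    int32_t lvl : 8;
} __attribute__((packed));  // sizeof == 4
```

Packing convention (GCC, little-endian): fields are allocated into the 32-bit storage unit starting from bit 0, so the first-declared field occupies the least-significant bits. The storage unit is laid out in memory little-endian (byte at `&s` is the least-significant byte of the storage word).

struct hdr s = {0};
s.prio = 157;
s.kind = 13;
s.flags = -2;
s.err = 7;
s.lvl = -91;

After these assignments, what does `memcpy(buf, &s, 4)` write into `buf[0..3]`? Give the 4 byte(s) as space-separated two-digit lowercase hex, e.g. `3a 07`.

prio:8 = 157 → 0x9d << 0 → word 0x0000009d
kind:7 = 13 → 0xd << 8 → word 0x00000d9d
flags:3 = -2 → 0x6 << 15 → word 0x00030d9d
err:6 = 7 → 0x7 << 18 → word 0x001f0d9d
lvl:8 = -91 → 0xa5 << 24 → word 0xa51f0d9d
word = 0xa51f0d9d → little-endian bytes:
  [0]=0x9d  [1]=0x0d  [2]=0x1f  [3]=0xa5

9d 0d 1f a5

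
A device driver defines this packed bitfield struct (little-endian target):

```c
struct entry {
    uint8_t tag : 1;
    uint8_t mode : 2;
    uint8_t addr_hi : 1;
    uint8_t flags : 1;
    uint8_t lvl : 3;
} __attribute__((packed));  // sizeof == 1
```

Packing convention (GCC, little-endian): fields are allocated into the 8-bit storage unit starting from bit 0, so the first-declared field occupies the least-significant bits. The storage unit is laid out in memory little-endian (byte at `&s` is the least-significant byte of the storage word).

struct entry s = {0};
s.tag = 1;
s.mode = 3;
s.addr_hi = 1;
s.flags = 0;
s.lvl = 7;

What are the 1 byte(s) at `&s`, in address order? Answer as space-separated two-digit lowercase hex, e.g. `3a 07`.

ef

tag (1b) val=1 bits=0x1 at bit 0: 0x01
mode (2b) val=3 bits=0x3 at bit 1: 0x07
addr_hi (1b) val=1 bits=0x1 at bit 3: 0x0f
flags (1b) val=0 bits=0x0 at bit 4: 0x0f
lvl (3b) val=7 bits=0x7 at bit 5: 0xef
word = 0xef → little-endian bytes:
  [0]=0xef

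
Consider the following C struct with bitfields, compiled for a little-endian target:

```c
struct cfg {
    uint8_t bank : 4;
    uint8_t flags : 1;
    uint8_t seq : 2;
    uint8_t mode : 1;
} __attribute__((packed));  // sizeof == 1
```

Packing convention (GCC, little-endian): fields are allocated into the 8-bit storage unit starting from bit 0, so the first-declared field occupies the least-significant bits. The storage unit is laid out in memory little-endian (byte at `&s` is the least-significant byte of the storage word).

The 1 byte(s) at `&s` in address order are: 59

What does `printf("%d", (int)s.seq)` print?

2

[0]=0x59 (little-endian) → word 0x59
bank:4 @ bit 0 → (0x59>>0)&0xf = 0x9
flags:1 @ bit 4 → (0x59>>4)&0x1 = 0x1
seq:2 @ bit 5 → (0x59>>5)&0x3 = 0x2  ←
mode:1 @ bit 7 → (0x59>>7)&0x1 = 0x0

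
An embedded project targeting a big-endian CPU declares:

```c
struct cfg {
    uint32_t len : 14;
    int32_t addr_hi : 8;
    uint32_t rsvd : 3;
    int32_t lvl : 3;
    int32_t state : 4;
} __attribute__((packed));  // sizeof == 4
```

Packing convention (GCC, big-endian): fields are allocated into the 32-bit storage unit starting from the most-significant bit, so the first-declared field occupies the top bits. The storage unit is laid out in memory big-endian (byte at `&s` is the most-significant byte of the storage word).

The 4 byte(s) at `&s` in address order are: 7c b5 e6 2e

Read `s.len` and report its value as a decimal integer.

7981

[0]=0x7c [1]=0xb5 [2]=0xe6 [3]=0x2e (big-endian) → word 0x7cb5e62e
len [18+:14] = (word>>18) & 0x3fff = 7981  ←
addr_hi [10+:8] = (word>>10) & 0xff = 121
rsvd [7+:3] = (word>>7) & 0x7 = 4
lvl [4+:3] = (word>>4) & 0x7 = 2
state [0+:4] = (word>>0) & 0xf = 14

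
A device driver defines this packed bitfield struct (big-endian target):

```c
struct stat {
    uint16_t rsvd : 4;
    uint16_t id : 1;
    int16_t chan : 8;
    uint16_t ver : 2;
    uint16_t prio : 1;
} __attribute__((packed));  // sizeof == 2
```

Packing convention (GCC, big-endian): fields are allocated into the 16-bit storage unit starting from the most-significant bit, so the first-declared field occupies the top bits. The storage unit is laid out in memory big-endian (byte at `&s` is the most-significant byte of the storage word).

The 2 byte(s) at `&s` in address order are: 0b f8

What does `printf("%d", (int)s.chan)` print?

[0]=0x0b [1]=0xf8 (big-endian) → word 0x0bf8
rsvd [12+:4] = (word>>12) & 0xf = 0
id [11+:1] = (word>>11) & 0x1 = 1
chan [3+:8] = (word>>3) & 0xff = 127  ←
ver [1+:2] = (word>>1) & 0x3 = 0
prio [0+:1] = (word>>0) & 0x1 = 0
chan signed 8b, MSB=0: value = 127

127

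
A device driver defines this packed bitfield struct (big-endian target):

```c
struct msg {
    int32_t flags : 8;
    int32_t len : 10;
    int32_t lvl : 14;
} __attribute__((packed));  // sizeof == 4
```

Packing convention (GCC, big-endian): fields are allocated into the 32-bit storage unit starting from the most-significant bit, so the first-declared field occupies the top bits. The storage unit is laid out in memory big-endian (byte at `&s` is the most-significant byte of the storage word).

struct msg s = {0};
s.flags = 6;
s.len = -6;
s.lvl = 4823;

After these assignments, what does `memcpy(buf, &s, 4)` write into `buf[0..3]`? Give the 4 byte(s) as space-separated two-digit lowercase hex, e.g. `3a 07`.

06 fe 92 d7

flags:8 = 6 → 0x6 << 24 → word 0x06000000
len:10 = -6 → 0x3fa << 14 → word 0x06fe8000
lvl:14 = 4823 → 0x12d7 << 0 → word 0x06fe92d7
word = 0x06fe92d7 → big-endian bytes:
  [0]=0x06  [1]=0xfe  [2]=0x92  [3]=0xd7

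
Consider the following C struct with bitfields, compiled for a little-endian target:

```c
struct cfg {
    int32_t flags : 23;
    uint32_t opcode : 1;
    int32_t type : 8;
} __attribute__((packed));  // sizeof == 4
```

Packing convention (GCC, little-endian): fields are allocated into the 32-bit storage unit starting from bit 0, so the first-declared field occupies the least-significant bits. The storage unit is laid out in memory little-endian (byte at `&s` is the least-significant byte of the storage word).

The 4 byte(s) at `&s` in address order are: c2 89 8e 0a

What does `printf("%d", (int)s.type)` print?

[0]=0xc2 [1]=0x89 [2]=0x8e [3]=0x0a (little-endian) → word 0x0a8e89c2
flags [0+:23] = (word>>0) & 0x7fffff = 952770
opcode [23+:1] = (word>>23) & 0x1 = 1
type [24+:8] = (word>>24) & 0xff = 10  ←
type signed 8b, MSB=0: value = 10

10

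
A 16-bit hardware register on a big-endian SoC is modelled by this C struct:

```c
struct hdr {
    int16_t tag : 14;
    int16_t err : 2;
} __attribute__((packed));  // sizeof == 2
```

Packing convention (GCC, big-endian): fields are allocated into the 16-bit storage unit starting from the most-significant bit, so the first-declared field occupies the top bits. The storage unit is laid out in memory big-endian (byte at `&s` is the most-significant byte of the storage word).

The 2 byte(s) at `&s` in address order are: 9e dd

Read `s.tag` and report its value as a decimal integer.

[0]=0x9e [1]=0xdd (big-endian) → word 0x9edd
tag [2+:14] = (word>>2) & 0x3fff = 10167  ←
err [0+:2] = (word>>0) & 0x3 = 1
tag signed 14b, MSB=1: 10167 - 16384 = -6217

-6217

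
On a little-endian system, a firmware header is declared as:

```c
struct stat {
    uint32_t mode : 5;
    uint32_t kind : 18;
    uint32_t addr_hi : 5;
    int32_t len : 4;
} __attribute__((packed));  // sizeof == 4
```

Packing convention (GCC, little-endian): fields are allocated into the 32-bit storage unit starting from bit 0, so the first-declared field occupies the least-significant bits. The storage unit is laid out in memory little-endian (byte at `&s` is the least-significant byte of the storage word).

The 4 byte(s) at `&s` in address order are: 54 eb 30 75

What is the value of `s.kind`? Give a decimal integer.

100186

[0]=0x54 [1]=0xeb [2]=0x30 [3]=0x75 (little-endian) → word 0x7530eb54
mode:5 @ bit 0 → (0x7530eb54>>0)&0x1f = 0x14
kind:18 @ bit 5 → (0x7530eb54>>5)&0x3ffff = 0x1875a  ←
addr_hi:5 @ bit 23 → (0x7530eb54>>23)&0x1f = 0xa
len:4 @ bit 28 → (0x7530eb54>>28)&0xf = 0x7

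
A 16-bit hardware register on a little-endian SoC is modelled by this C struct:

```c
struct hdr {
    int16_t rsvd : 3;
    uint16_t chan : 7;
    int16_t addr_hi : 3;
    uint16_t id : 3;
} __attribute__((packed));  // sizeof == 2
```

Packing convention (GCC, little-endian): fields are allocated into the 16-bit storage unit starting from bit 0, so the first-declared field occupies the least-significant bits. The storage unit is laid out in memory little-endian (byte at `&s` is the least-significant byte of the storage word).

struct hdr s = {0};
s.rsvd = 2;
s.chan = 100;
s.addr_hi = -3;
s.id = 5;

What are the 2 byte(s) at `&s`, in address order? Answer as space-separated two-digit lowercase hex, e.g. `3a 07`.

22 b7

[0+:3] rsvd=2 & 0x7 = 0x2; word=0x0002
[3+:7] chan=100 & 0x7f = 0x64; word=0x0322
[10+:3] addr_hi=-3 & 0x7 = 0x5; word=0x1722
[13+:3] id=5 & 0x7 = 0x5; word=0xb722
word = 0xb722 → little-endian bytes:
  [0]=0x22  [1]=0xb7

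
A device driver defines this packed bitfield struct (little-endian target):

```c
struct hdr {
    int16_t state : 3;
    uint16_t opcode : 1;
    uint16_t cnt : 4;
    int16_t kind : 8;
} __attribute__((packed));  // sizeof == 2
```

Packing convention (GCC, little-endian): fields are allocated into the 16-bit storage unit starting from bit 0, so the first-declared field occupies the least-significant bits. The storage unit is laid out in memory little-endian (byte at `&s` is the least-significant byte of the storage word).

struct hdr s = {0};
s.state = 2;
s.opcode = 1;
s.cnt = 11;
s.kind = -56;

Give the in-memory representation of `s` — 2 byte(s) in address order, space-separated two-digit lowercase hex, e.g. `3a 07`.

state:3 = 2 → 0x2 << 0 → word 0x0002
opcode:1 = 1 → 0x1 << 3 → word 0x000a
cnt:4 = 11 → 0xb << 4 → word 0x00ba
kind:8 = -56 → 0xc8 << 8 → word 0xc8ba
word = 0xc8ba → little-endian bytes:
  [0]=0xba  [1]=0xc8

ba c8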